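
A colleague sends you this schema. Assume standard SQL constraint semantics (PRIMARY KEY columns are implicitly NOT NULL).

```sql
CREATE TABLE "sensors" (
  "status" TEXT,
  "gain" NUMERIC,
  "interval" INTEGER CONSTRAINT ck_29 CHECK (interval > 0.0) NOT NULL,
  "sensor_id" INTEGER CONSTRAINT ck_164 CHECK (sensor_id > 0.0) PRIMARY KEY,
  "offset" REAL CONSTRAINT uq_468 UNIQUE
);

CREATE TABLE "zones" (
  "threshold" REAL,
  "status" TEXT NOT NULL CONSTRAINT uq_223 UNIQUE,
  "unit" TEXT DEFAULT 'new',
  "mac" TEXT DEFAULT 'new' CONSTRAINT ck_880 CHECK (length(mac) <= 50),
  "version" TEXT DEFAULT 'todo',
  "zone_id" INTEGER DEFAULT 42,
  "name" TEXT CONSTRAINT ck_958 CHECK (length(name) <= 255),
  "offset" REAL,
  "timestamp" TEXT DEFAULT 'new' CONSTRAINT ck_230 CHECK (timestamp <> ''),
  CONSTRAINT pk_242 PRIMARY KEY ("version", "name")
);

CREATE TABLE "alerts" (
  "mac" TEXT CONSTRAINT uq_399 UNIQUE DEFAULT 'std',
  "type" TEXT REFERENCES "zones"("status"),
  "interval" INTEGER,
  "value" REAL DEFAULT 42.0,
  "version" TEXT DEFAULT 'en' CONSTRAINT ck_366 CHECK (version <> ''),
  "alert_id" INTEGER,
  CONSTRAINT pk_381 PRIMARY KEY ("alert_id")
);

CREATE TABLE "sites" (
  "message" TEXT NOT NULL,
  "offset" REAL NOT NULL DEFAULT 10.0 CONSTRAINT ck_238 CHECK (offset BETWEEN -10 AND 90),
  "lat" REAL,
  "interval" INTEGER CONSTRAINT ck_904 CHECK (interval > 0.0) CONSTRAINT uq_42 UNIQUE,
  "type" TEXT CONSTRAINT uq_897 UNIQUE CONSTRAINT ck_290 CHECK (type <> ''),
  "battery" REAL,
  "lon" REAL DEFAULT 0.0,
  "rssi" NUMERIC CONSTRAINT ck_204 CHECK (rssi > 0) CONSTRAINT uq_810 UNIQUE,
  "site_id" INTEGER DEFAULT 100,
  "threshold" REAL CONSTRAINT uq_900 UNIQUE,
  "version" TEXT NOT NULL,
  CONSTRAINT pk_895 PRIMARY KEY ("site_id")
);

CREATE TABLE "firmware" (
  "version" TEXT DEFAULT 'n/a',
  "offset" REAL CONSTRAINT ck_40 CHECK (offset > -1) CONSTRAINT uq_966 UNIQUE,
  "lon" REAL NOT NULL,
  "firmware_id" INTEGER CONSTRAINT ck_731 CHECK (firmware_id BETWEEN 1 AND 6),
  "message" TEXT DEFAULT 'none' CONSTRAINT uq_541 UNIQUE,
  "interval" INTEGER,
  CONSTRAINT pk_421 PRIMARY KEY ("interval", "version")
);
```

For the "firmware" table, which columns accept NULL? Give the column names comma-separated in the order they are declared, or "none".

offset, firmware_id, message

- version: part of the PRIMARY KEY, which implies NOT NULL → not nullable.
- offset: CHECK does not forbid NULL (a CHECK constraint passes when its expression is NULL) → nullable.
- lon: declared NOT NULL → not nullable.
- firmware_id: CHECK does not forbid NULL (a CHECK constraint passes when its expression is NULL) → nullable.
- message: UNIQUE does not imply NOT NULL → nullable.
- interval: part of the PRIMARY KEY, which implies NOT NULL → not nullable.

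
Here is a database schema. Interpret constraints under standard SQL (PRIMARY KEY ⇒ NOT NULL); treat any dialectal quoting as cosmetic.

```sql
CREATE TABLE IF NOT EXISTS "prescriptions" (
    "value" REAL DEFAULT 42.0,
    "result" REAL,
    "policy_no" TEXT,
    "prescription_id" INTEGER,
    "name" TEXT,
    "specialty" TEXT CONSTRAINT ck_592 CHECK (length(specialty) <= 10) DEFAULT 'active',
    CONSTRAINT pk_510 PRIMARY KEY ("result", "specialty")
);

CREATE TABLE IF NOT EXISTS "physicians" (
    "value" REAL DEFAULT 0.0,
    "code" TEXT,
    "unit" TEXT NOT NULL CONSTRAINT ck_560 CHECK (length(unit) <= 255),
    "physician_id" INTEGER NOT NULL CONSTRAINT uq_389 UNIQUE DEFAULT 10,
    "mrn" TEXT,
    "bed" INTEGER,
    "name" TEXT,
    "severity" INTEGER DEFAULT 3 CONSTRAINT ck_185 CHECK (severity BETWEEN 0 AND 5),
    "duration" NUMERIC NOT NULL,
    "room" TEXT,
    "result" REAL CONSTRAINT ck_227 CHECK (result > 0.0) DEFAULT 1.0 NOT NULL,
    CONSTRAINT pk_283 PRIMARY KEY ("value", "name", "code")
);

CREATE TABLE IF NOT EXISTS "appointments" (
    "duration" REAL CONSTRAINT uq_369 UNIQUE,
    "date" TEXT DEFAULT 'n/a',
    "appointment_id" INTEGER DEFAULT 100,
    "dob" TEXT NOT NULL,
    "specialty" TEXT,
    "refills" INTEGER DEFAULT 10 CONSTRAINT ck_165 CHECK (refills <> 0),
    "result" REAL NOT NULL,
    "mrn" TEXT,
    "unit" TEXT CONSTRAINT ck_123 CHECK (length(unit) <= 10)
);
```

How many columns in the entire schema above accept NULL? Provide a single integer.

prescriptions: 4 nullable (value, policy_no, prescription_id, name — PK (result, specialty) and explicit NOT NULL columns excluded).
physicians: 4 nullable (mrn, bed, severity, room — PK (value, name, code) and explicit NOT NULL columns excluded).
appointments: 7 nullable (duration, date, appointment_id, specialty, refills, mrn, unit — PK none and explicit NOT NULL columns excluded).
Total: 4 + 4 + 7 = 15.

15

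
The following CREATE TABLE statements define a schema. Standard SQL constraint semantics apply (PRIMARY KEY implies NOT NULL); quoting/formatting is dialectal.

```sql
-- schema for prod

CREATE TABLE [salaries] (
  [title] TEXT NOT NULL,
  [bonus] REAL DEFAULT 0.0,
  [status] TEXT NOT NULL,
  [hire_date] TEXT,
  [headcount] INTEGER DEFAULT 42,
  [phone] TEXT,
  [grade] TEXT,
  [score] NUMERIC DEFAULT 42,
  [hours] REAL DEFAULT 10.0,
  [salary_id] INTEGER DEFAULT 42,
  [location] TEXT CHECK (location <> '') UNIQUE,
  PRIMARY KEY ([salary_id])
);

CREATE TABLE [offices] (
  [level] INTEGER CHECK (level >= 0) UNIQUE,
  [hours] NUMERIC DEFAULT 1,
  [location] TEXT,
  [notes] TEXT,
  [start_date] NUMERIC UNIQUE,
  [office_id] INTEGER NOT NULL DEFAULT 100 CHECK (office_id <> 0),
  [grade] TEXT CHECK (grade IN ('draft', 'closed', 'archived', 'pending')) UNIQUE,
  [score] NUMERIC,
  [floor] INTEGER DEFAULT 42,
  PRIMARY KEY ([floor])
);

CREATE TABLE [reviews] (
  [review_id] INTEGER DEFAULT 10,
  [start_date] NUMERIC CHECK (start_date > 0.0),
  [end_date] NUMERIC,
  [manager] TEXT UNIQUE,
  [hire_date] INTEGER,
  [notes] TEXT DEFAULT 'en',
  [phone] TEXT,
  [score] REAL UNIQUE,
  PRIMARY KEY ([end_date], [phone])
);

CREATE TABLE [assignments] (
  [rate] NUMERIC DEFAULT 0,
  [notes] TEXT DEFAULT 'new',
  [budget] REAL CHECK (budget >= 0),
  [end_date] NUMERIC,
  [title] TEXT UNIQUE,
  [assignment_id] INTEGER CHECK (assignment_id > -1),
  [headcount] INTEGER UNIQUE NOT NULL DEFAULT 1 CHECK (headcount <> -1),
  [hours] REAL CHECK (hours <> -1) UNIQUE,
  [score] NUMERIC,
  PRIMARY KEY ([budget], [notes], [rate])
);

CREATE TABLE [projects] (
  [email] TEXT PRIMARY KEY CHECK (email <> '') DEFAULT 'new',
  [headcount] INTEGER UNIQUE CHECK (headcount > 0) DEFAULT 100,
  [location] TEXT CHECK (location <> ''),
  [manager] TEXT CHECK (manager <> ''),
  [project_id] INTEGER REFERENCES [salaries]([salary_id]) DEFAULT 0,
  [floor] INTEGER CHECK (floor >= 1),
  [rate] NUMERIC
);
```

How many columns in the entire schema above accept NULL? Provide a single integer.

32

salaries: 8 nullable (bonus, hire_date, headcount, phone, grade, score, hours, location — PK (salary_id) and explicit NOT NULL columns excluded).
offices: 7 nullable (level, hours, location, notes, start_date, grade, score — PK (floor) and explicit NOT NULL columns excluded).
reviews: 6 nullable (review_id, start_date, manager, hire_date, notes, score — PK (end_date, phone) and explicit NOT NULL columns excluded).
assignments: 5 nullable (end_date, title, assignment_id, hours, score — PK (budget, notes, rate) and explicit NOT NULL columns excluded).
projects: 6 nullable (headcount, location, manager, project_id, floor, rate — PK (email) and explicit NOT NULL columns excluded).
Total: 8 + 7 + 6 + 5 + 6 = 32.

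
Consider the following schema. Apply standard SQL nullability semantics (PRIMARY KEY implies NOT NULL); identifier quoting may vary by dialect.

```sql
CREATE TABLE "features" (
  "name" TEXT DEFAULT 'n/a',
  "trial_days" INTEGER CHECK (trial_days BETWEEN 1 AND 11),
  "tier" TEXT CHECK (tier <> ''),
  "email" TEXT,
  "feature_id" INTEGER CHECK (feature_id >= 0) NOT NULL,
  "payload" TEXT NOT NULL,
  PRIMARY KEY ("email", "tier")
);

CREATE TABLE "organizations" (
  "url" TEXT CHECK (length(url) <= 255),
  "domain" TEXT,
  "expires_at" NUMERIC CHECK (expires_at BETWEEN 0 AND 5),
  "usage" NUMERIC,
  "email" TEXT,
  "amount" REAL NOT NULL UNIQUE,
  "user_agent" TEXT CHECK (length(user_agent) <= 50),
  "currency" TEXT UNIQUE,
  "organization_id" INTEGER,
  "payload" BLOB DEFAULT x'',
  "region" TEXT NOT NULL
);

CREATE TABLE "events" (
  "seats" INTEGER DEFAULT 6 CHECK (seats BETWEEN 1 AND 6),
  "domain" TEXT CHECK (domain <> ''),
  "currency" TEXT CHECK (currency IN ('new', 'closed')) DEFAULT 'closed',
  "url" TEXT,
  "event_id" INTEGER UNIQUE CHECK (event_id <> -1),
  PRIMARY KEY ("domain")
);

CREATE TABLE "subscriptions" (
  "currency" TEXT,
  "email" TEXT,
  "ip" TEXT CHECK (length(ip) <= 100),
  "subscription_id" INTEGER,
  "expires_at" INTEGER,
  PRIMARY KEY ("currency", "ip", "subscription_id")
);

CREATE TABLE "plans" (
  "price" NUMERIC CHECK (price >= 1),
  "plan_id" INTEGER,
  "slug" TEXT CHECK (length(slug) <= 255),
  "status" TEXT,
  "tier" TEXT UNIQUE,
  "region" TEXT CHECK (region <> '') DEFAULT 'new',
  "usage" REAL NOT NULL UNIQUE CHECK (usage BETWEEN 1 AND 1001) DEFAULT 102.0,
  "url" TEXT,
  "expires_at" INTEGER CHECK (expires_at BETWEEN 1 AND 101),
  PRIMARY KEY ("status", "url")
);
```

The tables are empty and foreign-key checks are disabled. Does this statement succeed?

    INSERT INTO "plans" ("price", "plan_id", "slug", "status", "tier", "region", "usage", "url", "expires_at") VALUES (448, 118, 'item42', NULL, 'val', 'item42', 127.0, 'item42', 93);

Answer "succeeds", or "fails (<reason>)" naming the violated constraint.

fails (NOT NULL on status)

status is explicitly set to NULL, but status is part of the PRIMARY KEY (implied NOT NULL).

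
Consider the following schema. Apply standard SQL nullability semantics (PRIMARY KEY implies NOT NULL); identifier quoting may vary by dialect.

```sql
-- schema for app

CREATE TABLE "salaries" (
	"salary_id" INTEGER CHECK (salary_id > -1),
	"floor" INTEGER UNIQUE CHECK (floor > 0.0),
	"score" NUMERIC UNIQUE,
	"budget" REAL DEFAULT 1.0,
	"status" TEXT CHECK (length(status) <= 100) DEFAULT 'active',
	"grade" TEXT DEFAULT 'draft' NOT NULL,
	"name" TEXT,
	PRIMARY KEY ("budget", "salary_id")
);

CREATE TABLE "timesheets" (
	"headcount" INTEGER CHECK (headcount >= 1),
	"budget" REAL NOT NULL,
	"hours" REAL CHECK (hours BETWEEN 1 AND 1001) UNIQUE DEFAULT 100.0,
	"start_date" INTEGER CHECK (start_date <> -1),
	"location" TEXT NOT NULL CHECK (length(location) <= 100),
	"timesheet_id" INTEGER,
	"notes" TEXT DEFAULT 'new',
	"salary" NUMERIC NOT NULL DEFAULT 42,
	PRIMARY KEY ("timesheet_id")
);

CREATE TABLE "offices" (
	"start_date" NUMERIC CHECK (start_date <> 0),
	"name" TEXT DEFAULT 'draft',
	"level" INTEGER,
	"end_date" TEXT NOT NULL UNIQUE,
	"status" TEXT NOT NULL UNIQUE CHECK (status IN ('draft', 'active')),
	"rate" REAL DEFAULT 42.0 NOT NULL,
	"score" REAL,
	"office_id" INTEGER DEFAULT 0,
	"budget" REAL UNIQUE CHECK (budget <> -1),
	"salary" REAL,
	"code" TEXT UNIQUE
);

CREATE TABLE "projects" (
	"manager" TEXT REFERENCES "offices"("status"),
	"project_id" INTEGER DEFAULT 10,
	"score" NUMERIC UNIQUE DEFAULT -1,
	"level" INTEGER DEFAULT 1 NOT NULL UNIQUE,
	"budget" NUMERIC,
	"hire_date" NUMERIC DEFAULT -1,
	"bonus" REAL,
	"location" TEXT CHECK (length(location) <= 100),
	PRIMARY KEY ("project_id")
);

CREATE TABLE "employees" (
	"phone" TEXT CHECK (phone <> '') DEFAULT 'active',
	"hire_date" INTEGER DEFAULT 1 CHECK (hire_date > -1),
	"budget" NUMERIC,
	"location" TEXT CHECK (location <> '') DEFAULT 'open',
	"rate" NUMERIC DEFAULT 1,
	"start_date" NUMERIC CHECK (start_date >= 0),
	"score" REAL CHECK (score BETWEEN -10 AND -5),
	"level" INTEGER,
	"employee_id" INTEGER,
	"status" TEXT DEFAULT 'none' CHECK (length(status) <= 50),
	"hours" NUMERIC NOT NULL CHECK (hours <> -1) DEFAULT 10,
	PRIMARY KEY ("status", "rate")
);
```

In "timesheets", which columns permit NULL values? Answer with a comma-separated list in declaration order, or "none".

- headcount: CHECK does not forbid NULL (a CHECK constraint passes when its expression is NULL) → nullable.
- budget: declared NOT NULL → not nullable.
- hours: CHECK does not forbid NULL (a CHECK constraint passes when its expression is NULL) → nullable.
- start_date: CHECK does not forbid NULL (a CHECK constraint passes when its expression is NULL) → nullable.
- location: declared NOT NULL → not nullable.
- timesheet_id: part of the PRIMARY KEY, which implies NOT NULL → not nullable.
- notes: DEFAULT only fills an omitted column; an explicit NULL is still allowed → nullable.
- salary: declared NOT NULL → not nullable.

headcount, hours, start_date, notes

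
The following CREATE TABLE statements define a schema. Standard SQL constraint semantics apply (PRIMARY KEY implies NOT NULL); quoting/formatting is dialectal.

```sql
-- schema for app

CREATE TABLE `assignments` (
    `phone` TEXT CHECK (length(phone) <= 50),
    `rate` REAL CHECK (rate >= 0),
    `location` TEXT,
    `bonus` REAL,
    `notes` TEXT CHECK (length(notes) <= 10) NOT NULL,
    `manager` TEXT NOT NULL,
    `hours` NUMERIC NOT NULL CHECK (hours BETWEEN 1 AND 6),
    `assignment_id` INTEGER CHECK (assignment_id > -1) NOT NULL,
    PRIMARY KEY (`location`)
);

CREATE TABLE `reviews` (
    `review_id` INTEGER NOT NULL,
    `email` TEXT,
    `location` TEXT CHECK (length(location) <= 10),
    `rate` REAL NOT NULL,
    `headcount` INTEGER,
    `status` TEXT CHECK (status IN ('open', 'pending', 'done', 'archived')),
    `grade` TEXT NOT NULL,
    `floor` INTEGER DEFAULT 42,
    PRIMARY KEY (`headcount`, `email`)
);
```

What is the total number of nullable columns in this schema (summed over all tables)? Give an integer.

6

assignments: 3 nullable (phone, rate, bonus — PK (location) and explicit NOT NULL columns excluded).
reviews: 3 nullable (location, status, floor — PK (headcount, email) and explicit NOT NULL columns excluded).
Total: 3 + 3 = 6.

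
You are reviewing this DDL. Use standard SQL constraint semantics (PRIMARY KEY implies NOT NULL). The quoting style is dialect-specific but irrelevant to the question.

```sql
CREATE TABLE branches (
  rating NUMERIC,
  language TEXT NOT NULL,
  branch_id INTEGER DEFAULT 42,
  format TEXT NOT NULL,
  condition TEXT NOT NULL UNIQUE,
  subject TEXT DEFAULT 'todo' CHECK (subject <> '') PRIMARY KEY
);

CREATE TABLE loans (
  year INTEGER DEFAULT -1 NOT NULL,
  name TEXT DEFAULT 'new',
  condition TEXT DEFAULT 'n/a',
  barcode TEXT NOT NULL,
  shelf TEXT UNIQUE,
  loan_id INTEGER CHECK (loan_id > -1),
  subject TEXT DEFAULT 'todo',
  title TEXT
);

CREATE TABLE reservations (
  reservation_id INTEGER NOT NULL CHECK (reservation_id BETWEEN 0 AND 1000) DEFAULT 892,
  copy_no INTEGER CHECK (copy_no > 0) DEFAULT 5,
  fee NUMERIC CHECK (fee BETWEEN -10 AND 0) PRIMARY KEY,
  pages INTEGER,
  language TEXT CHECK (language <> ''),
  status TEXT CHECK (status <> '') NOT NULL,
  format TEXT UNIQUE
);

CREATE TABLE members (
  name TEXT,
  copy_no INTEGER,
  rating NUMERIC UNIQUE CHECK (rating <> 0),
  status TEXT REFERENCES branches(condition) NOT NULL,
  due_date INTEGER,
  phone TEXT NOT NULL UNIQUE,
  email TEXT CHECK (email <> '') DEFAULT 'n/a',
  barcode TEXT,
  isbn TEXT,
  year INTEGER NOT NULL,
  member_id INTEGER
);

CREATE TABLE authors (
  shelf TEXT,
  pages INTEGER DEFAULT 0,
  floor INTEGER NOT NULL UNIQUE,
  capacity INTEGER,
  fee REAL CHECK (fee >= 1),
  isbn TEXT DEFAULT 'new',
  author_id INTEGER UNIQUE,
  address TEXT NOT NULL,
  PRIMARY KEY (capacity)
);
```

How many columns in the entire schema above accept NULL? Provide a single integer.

branches: 2 nullable (rating, branch_id — PK (subject) and explicit NOT NULL columns excluded).
loans: 6 nullable (name, condition, shelf, loan_id, subject, title — PK none and explicit NOT NULL columns excluded).
reservations: 4 nullable (copy_no, pages, language, format — PK (fee) and explicit NOT NULL columns excluded).
members: 8 nullable (name, copy_no, rating, due_date, email, barcode, isbn, member_id — PK none and explicit NOT NULL columns excluded).
authors: 5 nullable (shelf, pages, fee, isbn, author_id — PK (capacity) and explicit NOT NULL columns excluded).
Total: 2 + 6 + 4 + 8 + 5 = 25.

25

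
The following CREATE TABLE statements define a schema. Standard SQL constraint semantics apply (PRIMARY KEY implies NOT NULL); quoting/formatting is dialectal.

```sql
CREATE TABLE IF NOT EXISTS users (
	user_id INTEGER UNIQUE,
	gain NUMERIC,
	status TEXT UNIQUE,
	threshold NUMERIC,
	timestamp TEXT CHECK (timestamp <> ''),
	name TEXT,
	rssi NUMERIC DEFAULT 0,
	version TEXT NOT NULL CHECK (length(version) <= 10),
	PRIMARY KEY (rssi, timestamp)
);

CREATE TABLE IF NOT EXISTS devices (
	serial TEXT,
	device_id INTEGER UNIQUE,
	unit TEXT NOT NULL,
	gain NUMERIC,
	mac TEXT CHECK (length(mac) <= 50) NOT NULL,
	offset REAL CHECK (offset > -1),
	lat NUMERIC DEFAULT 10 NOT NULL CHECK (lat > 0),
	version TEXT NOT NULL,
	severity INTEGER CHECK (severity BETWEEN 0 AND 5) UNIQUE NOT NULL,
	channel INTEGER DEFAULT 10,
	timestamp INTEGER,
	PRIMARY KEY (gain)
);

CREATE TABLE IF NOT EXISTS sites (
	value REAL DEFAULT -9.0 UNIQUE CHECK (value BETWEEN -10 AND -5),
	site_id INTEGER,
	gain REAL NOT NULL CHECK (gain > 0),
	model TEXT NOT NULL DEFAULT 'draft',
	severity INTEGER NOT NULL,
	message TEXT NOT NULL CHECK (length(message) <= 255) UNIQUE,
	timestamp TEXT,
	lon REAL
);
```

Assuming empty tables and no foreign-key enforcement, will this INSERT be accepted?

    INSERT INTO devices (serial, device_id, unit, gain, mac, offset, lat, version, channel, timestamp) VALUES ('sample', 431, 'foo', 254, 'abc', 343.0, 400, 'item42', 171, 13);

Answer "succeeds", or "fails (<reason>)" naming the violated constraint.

severity is omitted from the column list and has no DEFAULT, so it would receive NULL.
But severity is declared NOT NULL.

fails (NOT NULL on severity)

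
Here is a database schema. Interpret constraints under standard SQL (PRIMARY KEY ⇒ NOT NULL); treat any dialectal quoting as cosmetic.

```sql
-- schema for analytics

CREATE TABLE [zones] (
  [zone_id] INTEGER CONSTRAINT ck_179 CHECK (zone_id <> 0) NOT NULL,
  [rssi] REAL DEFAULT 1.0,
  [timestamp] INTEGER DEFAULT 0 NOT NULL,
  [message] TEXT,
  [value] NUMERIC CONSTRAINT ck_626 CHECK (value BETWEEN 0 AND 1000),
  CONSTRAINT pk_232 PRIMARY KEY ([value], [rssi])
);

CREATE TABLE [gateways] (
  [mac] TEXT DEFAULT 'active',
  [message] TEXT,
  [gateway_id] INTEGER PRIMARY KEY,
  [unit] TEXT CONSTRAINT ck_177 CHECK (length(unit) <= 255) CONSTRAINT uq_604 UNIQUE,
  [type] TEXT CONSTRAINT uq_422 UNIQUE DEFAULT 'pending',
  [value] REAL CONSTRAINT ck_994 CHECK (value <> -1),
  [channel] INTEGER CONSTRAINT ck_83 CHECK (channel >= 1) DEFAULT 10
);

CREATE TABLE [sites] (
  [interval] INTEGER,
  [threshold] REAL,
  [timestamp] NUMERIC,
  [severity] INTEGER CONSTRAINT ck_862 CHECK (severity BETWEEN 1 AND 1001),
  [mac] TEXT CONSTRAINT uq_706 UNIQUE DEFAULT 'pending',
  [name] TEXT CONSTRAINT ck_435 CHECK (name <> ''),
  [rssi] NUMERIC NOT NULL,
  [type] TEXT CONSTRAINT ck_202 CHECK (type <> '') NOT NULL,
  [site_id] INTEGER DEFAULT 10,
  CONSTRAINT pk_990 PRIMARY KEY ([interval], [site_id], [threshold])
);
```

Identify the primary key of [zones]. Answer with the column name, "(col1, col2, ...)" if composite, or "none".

A table-level PRIMARY KEY clause names 2 columns: value, rssi.
This is a composite key — the combination is unique, not each column individually.

(value, rssi)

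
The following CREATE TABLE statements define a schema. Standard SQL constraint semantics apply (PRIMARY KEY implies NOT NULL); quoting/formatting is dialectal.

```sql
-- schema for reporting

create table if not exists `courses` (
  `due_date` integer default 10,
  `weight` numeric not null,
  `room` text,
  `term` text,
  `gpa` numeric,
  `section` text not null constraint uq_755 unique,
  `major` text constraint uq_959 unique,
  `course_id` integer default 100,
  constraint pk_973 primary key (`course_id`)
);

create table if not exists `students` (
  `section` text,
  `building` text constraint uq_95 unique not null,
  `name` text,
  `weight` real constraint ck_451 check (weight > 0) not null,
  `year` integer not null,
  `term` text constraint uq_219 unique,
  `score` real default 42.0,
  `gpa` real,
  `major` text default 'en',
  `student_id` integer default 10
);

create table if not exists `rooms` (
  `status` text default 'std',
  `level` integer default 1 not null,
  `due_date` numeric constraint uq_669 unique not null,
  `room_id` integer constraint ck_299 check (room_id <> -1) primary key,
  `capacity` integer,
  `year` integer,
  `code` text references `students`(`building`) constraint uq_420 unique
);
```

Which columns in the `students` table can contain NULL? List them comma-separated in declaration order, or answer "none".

section, name, term, score, gpa, major, student_id

- section: no NOT NULL constraint applies → nullable.
- building: declared NOT NULL → not nullable.
- name: no NOT NULL constraint applies → nullable.
- weight: declared NOT NULL → not nullable.
- year: declared NOT NULL → not nullable.
- term: UNIQUE does not imply NOT NULL → nullable.
- score: DEFAULT only fills an omitted column; an explicit NULL is still allowed → nullable.
- gpa: no NOT NULL constraint applies → nullable.
- major: DEFAULT only fills an omitted column; an explicit NULL is still allowed → nullable.
- student_id: DEFAULT only fills an omitted column; an explicit NULL is still allowed → nullable.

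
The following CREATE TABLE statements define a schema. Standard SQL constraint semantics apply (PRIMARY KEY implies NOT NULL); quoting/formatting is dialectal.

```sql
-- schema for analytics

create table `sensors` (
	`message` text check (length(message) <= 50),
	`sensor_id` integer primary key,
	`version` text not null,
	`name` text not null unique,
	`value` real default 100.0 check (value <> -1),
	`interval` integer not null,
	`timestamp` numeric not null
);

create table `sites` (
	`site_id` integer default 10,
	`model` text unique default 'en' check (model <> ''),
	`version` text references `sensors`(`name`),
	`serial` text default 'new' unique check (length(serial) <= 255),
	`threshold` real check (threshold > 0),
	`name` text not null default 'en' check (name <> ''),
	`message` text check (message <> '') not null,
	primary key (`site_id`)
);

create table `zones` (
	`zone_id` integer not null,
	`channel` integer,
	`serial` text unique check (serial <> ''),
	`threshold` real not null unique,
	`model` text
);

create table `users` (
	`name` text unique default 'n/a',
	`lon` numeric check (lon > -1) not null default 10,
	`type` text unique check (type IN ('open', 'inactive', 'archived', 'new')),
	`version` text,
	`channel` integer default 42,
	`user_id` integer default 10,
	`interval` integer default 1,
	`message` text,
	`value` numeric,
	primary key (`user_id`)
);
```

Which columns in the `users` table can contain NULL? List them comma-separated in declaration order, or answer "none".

name, type, version, channel, interval, message, value

- name: UNIQUE does not imply NOT NULL → nullable.
- lon: declared NOT NULL → not nullable.
- type: CHECK does not forbid NULL (a CHECK constraint passes when its expression is NULL) → nullable.
- version: no NOT NULL constraint applies → nullable.
- channel: DEFAULT only fills an omitted column; an explicit NULL is still allowed → nullable.
- user_id: part of the PRIMARY KEY, which implies NOT NULL → not nullable.
- interval: DEFAULT only fills an omitted column; an explicit NULL is still allowed → nullable.
- message: no NOT NULL constraint applies → nullable.
- value: no NOT NULL constraint applies → nullable.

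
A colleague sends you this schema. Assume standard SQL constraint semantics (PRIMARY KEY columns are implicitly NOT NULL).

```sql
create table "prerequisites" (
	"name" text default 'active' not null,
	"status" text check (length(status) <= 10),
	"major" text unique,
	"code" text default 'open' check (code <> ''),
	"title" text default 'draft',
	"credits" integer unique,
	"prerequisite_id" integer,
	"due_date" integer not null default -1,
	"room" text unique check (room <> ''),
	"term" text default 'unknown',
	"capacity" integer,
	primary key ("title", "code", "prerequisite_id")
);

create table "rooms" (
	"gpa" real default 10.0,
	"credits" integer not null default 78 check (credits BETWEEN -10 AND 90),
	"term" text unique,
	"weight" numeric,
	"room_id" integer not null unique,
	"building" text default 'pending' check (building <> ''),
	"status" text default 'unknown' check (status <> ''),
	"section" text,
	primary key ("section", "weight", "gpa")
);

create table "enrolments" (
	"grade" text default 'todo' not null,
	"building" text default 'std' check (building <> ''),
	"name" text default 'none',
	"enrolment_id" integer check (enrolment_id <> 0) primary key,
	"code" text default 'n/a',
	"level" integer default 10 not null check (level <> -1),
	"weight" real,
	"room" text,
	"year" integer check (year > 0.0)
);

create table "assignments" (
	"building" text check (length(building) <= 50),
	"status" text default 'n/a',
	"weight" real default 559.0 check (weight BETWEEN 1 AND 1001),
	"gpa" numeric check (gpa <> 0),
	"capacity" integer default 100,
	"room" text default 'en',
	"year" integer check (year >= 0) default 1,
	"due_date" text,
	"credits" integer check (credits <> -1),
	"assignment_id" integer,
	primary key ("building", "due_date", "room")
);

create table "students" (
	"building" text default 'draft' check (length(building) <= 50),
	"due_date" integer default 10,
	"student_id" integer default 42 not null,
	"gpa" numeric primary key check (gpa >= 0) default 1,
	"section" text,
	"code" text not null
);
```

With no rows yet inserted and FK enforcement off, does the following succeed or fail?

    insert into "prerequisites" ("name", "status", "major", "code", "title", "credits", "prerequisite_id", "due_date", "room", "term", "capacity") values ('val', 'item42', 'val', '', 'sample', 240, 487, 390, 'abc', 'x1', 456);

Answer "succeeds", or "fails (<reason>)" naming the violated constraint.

The value '' for code violates CHECK (code <> '').

fails (CHECK on code)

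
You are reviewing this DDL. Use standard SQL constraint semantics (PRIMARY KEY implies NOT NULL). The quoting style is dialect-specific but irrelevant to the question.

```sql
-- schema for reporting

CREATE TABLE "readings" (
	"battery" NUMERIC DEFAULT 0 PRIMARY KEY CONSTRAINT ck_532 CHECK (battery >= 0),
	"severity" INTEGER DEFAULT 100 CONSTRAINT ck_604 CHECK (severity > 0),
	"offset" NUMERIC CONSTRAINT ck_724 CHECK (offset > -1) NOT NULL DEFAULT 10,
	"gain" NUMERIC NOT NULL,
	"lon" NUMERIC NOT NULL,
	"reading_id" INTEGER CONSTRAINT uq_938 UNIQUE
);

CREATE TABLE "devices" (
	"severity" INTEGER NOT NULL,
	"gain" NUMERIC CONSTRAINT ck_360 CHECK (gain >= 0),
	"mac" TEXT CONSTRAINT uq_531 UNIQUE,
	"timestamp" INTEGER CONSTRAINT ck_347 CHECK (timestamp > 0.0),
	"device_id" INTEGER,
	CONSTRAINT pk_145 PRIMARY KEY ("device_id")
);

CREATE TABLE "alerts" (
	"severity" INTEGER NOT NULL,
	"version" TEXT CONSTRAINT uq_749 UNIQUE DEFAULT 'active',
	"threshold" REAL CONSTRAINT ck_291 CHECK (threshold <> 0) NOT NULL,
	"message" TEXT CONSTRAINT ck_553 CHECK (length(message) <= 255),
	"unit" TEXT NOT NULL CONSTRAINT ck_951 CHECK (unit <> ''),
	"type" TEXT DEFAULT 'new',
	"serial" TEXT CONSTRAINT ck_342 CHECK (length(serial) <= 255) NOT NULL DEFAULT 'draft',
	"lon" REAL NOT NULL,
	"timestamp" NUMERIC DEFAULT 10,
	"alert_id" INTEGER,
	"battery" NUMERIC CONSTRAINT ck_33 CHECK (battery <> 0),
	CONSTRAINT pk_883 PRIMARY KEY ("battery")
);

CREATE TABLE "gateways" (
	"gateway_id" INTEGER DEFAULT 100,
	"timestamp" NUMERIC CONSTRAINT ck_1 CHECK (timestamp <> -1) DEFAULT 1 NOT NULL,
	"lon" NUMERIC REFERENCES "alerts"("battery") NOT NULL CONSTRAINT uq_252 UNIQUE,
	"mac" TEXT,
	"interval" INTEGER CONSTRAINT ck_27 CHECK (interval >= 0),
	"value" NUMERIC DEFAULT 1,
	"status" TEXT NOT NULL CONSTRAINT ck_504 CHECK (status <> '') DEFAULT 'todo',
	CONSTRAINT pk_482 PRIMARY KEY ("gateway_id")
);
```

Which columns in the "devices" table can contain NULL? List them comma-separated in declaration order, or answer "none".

gain, mac, timestamp

- severity: declared NOT NULL → not nullable.
- gain: CHECK does not forbid NULL (a CHECK constraint passes when its expression is NULL) → nullable.
- mac: UNIQUE does not imply NOT NULL → nullable.
- timestamp: CHECK does not forbid NULL (a CHECK constraint passes when its expression is NULL) → nullable.
- device_id: part of the PRIMARY KEY, which implies NOT NULL → not nullable.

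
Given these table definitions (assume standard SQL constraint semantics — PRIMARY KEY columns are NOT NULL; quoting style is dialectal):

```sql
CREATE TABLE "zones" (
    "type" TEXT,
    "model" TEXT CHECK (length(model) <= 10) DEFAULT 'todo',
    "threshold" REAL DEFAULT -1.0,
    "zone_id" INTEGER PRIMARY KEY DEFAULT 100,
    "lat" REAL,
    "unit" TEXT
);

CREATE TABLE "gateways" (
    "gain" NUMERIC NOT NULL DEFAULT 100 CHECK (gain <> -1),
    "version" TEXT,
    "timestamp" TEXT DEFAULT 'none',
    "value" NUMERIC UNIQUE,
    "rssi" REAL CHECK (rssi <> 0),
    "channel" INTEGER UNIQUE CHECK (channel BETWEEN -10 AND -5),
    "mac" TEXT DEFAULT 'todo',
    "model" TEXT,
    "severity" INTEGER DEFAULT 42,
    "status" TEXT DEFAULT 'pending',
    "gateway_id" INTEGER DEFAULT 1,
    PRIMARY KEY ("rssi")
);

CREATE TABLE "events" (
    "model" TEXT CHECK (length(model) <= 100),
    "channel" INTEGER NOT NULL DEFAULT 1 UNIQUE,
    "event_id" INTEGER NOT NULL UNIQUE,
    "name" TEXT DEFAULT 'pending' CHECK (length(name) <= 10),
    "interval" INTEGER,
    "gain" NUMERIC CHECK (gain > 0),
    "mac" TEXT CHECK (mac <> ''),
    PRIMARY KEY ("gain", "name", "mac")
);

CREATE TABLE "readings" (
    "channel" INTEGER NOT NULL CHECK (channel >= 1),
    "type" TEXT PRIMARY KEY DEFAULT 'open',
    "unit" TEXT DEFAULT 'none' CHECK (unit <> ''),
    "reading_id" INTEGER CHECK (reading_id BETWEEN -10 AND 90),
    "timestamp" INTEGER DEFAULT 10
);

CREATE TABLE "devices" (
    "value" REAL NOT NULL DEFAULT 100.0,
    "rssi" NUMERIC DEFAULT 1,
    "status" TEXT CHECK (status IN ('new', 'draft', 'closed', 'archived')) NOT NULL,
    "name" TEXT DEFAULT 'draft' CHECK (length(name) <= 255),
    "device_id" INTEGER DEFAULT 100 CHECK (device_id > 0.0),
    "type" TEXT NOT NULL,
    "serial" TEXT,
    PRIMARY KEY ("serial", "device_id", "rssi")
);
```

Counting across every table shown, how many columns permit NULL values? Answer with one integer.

20

zones: 5 nullable (type, model, threshold, lat, unit — PK (zone_id) and explicit NOT NULL columns excluded).
gateways: 9 nullable (version, timestamp, value, channel, mac, model, severity, status, gateway_id — PK (rssi) and explicit NOT NULL columns excluded).
events: 2 nullable (model, interval — PK (gain, name, mac) and explicit NOT NULL columns excluded).
readings: 3 nullable (unit, reading_id, timestamp — PK (type) and explicit NOT NULL columns excluded).
devices: 1 nullable (name — PK (serial, device_id, rssi) and explicit NOT NULL columns excluded).
Total: 5 + 9 + 2 + 3 + 1 = 20.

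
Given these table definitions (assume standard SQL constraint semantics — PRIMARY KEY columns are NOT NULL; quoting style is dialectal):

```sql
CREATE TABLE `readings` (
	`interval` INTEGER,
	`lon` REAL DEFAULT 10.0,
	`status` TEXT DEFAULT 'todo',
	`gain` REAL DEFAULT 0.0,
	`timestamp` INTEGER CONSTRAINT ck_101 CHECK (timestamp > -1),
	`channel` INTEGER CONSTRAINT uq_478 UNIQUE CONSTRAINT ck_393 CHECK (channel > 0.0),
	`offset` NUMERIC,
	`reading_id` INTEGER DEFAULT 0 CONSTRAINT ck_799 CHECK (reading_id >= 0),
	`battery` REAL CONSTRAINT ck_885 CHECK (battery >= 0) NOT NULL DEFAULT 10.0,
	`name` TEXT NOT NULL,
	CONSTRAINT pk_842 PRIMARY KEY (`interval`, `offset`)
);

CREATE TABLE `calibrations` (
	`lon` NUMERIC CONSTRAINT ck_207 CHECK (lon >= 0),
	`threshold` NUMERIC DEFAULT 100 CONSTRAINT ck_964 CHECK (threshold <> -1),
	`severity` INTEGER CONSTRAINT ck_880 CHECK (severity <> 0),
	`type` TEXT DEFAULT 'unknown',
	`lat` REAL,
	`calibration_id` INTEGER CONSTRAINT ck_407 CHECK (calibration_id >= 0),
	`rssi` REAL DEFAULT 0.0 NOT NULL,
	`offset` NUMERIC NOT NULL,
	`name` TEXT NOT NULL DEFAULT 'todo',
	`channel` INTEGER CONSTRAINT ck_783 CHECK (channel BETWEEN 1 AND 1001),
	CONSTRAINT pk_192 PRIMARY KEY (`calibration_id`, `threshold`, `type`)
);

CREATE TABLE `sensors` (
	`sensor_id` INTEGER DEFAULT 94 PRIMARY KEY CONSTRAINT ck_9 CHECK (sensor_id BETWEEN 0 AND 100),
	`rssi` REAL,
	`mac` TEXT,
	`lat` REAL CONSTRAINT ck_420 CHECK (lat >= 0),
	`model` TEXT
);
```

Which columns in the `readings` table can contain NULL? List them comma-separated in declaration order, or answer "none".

lon, status, gain, timestamp, channel, reading_id

- interval: part of the PRIMARY KEY, which implies NOT NULL → not nullable.
- lon: DEFAULT only fills an omitted column; an explicit NULL is still allowed → nullable.
- status: DEFAULT only fills an omitted column; an explicit NULL is still allowed → nullable.
- gain: DEFAULT only fills an omitted column; an explicit NULL is still allowed → nullable.
- timestamp: CHECK does not forbid NULL (a CHECK constraint passes when its expression is NULL) → nullable.
- channel: CHECK does not forbid NULL (a CHECK constraint passes when its expression is NULL) → nullable.
- offset: part of the PRIMARY KEY, which implies NOT NULL → not nullable.
- reading_id: CHECK does not forbid NULL (a CHECK constraint passes when its expression is NULL) → nullable.
- battery: declared NOT NULL → not nullable.
- name: declared NOT NULL → not nullable.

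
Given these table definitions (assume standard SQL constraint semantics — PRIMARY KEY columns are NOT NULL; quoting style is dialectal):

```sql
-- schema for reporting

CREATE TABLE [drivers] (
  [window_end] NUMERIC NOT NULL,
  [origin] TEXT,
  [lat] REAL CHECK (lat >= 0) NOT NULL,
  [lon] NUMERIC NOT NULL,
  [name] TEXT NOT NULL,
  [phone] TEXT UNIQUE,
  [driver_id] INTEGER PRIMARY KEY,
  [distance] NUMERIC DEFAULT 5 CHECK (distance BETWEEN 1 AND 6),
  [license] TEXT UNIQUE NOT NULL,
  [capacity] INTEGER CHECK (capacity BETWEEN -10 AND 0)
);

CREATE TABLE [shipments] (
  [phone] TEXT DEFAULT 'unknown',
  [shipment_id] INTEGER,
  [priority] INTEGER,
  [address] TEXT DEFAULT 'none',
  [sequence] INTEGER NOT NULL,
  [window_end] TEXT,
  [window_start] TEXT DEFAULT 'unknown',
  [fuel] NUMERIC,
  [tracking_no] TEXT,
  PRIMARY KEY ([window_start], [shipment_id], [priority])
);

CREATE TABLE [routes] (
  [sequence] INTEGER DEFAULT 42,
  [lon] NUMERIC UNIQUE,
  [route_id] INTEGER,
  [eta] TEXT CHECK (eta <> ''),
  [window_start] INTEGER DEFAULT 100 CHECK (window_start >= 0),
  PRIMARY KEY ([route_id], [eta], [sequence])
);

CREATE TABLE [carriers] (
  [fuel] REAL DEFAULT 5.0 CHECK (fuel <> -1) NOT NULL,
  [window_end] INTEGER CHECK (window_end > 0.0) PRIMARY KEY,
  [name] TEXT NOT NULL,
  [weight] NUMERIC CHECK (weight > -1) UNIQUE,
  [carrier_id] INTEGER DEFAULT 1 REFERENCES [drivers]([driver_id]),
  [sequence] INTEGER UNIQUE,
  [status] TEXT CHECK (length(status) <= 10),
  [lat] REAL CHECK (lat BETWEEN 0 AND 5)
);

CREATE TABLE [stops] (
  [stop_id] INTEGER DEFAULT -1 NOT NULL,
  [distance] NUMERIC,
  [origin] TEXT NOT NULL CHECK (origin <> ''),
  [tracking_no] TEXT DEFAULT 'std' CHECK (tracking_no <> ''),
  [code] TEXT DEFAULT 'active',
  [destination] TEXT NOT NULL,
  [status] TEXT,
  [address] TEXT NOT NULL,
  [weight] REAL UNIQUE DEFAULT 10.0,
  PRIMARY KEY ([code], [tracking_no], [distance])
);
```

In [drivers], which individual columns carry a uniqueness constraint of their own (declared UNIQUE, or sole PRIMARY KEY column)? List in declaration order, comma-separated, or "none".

- window_end: no UNIQUE or single-column PK constraint.
- origin: no UNIQUE or single-column PK constraint.
- lat: no UNIQUE or single-column PK constraint.
- lon: no UNIQUE or single-column PK constraint.
- name: no UNIQUE or single-column PK constraint.
- phone: declared UNIQUE → unique.
- driver_id: single-column PRIMARY KEY → unique.
- distance: no UNIQUE or single-column PK constraint.
- license: declared UNIQUE → unique.
- capacity: no UNIQUE or single-column PK constraint.

phone, driver_id, license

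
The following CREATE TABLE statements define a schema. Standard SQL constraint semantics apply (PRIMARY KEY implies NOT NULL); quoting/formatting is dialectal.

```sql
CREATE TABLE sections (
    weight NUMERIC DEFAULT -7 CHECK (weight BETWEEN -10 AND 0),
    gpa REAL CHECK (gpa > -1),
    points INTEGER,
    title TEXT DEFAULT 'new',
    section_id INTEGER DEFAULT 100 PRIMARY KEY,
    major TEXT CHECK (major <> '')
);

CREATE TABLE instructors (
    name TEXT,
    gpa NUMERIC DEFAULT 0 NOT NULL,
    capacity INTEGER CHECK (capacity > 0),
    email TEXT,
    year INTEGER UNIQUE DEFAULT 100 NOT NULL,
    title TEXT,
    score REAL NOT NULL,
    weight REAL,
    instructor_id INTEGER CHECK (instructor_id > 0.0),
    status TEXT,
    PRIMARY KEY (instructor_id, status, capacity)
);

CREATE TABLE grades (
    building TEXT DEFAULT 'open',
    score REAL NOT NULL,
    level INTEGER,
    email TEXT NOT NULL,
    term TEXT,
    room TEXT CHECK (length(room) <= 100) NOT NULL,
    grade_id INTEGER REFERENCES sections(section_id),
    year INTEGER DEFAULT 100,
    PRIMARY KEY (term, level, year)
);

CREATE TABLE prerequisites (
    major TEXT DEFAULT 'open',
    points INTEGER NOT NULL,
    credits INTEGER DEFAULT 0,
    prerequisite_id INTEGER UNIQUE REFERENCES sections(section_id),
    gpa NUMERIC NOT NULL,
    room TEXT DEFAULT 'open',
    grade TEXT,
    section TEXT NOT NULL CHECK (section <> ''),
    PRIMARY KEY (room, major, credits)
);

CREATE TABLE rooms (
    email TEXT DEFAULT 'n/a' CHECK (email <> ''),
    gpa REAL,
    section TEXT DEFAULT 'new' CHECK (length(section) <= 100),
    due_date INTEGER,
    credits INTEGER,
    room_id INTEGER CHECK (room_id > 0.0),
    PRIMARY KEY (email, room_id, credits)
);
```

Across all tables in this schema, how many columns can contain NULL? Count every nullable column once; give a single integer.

sections: 5 nullable (weight, gpa, points, title, major — PK (section_id) and explicit NOT NULL columns excluded).
instructors: 4 nullable (name, email, title, weight — PK (instructor_id, status, capacity) and explicit NOT NULL columns excluded).
grades: 2 nullable (building, grade_id — PK (term, level, year) and explicit NOT NULL columns excluded).
prerequisites: 2 nullable (prerequisite_id, grade — PK (room, major, credits) and explicit NOT NULL columns excluded).
rooms: 3 nullable (gpa, section, due_date — PK (email, room_id, credits) and explicit NOT NULL columns excluded).
Total: 5 + 4 + 2 + 2 + 3 = 16.

16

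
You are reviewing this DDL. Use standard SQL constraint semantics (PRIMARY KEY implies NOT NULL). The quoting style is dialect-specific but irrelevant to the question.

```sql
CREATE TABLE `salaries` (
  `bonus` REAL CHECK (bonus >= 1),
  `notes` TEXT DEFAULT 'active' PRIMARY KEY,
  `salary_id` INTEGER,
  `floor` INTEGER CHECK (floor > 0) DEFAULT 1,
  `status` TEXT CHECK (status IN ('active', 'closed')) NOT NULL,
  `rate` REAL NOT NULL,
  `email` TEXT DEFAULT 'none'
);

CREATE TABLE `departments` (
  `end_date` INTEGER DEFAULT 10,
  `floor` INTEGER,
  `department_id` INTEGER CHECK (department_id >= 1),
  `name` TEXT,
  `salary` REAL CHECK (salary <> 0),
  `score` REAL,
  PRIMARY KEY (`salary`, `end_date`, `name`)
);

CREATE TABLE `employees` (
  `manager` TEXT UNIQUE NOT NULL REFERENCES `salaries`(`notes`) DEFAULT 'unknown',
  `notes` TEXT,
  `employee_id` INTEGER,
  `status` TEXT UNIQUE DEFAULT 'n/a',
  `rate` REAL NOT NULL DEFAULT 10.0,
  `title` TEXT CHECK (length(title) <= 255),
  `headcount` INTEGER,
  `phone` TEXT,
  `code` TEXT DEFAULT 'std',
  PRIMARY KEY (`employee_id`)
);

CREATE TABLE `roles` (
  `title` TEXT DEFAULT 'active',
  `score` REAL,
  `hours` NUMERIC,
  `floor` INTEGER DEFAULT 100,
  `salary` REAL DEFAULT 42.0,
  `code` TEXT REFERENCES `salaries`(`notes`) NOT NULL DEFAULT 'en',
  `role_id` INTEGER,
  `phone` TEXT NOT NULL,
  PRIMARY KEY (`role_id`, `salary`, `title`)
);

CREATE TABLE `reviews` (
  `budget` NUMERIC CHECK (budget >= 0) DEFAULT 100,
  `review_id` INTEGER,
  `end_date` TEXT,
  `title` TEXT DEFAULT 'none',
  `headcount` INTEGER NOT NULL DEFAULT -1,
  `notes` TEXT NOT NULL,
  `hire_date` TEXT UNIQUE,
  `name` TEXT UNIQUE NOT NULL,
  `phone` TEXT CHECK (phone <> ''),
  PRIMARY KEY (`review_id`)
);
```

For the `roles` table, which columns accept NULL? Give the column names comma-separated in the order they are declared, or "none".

score, hours, floor

- title: part of the PRIMARY KEY, which implies NOT NULL → not nullable.
- score: no NOT NULL constraint applies → nullable.
- hours: no NOT NULL constraint applies → nullable.
- floor: DEFAULT only fills an omitted column; an explicit NULL is still allowed → nullable.
- salary: part of the PRIMARY KEY, which implies NOT NULL → not nullable.
- code: declared NOT NULL → not nullable.
- role_id: part of the PRIMARY KEY, which implies NOT NULL → not nullable.
- phone: declared NOT NULL → not nullable.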